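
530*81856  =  43383680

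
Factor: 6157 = 47^1*131^1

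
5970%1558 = 1296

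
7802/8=3901/4 = 975.25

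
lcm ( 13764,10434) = 646908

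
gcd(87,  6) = 3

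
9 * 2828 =25452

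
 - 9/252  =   - 1/28   =  -  0.04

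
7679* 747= 5736213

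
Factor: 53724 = 2^2*3^1*11^2*37^1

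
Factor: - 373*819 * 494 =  - 150910578 = - 2^1*3^2*7^1*13^2*19^1 * 373^1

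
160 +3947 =4107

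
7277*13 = 94601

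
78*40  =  3120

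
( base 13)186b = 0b111000110110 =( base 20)91I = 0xE36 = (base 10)3638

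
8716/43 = 202+30/43 = 202.70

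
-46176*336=  -  15515136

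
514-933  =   - 419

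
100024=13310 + 86714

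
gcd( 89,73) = 1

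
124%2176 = 124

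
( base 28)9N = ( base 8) 423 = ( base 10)275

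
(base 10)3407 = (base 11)2618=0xd4f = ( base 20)8a7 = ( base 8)6517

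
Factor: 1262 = 2^1*631^1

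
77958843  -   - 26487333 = 104446176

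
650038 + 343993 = 994031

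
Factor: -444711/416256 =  - 547/512 = - 2^( - 9 ) * 547^1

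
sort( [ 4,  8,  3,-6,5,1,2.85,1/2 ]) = [ - 6, 1/2 , 1,2.85,  3,4,5,  8]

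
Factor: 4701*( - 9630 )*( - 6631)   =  300189547530 = 2^1*3^3*5^1*19^1*107^1*349^1*1567^1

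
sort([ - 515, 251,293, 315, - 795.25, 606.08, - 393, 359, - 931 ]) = [- 931, - 795.25,- 515, - 393,251,  293,315, 359,606.08 ] 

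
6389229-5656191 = 733038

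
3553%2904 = 649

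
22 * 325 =7150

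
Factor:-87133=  - 87133^1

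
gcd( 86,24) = 2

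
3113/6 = 3113/6 = 518.83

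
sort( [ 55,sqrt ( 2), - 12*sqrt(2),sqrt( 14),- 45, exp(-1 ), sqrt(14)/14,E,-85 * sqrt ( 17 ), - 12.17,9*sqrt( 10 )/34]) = [ - 85*sqrt (17), - 45, - 12*sqrt( 2),-12.17,  sqrt (14 ) /14, exp( - 1 ),  9*sqrt(10 ) /34,  sqrt (2 ), E, sqrt(14 ),  55 ] 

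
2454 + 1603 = 4057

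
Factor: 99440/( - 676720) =- 113/769 =- 113^1 * 769^( - 1) 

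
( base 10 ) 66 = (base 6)150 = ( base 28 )2a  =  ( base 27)2C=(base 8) 102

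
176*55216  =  9718016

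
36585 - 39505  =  -2920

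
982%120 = 22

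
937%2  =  1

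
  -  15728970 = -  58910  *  267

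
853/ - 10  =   - 86 + 7/10 = - 85.30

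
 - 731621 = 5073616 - 5805237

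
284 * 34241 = 9724444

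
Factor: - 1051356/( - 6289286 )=2^1*3^1*17^(-1 )*97^( - 1)*1907^( - 1 )*87613^1 = 525678/3144643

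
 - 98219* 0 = 0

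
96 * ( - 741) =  - 71136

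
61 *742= 45262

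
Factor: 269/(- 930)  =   - 2^( - 1)*3^ ( - 1)*5^( - 1)*31^( - 1)*269^1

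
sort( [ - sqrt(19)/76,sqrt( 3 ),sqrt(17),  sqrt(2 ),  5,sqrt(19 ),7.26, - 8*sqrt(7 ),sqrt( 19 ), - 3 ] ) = [ - 8*sqrt( 7 ), - 3,- sqrt( 19) /76,sqrt(2),sqrt(3),sqrt(17),sqrt( 19), sqrt ( 19),5,7.26]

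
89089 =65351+23738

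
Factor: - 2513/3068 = -2^(-2 )*7^1*13^ ( -1)*59^( - 1)*359^1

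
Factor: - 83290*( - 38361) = 2^1* 3^1 * 5^1 *19^1*673^1*  8329^1 = 3195087690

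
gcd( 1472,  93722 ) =2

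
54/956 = 27/478 = 0.06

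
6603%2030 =513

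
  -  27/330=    - 9/110 = - 0.08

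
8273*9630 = 79668990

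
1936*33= 63888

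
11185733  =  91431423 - 80245690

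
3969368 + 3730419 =7699787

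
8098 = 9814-1716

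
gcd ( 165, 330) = 165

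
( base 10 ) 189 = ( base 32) 5T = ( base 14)d7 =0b10111101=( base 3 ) 21000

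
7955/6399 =1 + 1556/6399=1.24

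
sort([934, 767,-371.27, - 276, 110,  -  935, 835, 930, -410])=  [-935, - 410, - 371.27, - 276,110,767,835,930,934]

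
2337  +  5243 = 7580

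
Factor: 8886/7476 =1481/1246=2^( -1 ) * 7^( - 1) * 89^( - 1)*1481^1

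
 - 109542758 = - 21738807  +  -87803951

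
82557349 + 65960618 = 148517967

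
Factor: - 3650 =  - 2^1*5^2 * 73^1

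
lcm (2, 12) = 12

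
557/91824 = 557/91824 = 0.01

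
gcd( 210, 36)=6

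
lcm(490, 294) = 1470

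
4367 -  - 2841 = 7208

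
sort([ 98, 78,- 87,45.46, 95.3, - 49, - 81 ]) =[  -  87, -81, - 49,45.46, 78,95.3,98 ] 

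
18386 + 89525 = 107911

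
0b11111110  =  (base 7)512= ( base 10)254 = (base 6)1102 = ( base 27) 9B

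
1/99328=1/99328= 0.00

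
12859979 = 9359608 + 3500371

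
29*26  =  754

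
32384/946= 1472/43=34.23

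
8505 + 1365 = 9870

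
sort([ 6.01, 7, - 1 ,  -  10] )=[- 10, - 1, 6.01,7 ]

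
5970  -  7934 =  - 1964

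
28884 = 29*996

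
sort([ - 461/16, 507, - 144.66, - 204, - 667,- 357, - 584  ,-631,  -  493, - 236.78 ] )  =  [  -  667, - 631, - 584, - 493,-357, - 236.78, - 204, - 144.66, - 461/16,507]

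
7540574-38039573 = -30498999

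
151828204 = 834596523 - 682768319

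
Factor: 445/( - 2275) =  - 89/455 = - 5^( - 1)*7^( - 1 )*13^(  -  1)*89^1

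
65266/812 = 32633/406 = 80.38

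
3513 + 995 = 4508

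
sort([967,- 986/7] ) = [ - 986/7, 967 ]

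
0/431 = 0 = 0.00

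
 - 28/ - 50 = 14/25 = 0.56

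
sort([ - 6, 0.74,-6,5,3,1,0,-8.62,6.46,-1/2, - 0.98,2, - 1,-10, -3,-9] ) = [-10, - 9,-8.62, - 6,-6,  -  3,-1, - 0.98, - 1/2,0, 0.74,1, 2,3,5,6.46 ] 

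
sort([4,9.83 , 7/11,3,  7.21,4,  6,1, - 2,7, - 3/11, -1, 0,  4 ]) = [-2, - 1 , - 3/11, 0,  7/11, 1, 3, 4 , 4,4, 6,  7 , 7.21, 9.83 ]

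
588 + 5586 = 6174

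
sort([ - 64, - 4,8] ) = [ - 64, - 4,8 ]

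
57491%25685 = 6121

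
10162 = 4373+5789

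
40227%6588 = 699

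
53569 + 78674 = 132243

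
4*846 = 3384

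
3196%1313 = 570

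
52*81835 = 4255420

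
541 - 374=167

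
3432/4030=132/155 = 0.85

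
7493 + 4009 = 11502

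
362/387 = 362/387 = 0.94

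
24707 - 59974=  - 35267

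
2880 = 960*3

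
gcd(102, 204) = 102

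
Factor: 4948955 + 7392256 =3^1*29^1*141853^1 = 12341211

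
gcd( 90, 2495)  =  5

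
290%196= 94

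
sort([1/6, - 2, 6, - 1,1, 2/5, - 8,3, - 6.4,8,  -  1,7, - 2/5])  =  [- 8, - 6.4,-2, -1,  -  1,  -  2/5,1/6, 2/5, 1,3 , 6,7 , 8]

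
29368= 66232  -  36864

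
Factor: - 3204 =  - 2^2*3^2*89^1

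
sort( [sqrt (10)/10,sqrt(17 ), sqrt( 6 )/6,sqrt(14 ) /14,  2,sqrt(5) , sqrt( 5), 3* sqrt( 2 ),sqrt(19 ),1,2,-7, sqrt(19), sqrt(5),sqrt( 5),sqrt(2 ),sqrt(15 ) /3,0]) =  [-7 , 0,sqrt(  14 )/14,sqrt ( 10 )/10,sqrt ( 6 )/6,1,sqrt(15)/3,sqrt ( 2),2, 2,sqrt( 5 ),sqrt( 5 ), sqrt( 5 ), sqrt( 5 ),sqrt( 17), 3*sqrt(2 ),sqrt( 19 ),  sqrt(  19)] 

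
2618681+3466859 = 6085540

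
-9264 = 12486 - 21750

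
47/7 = 47/7 = 6.71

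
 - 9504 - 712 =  - 10216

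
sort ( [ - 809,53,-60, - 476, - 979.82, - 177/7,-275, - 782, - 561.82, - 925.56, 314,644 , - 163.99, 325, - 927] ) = [ - 979.82, - 927,-925.56,-809, - 782,-561.82,-476, - 275,  -  163.99, - 60 , - 177/7,  53,  314, 325,  644 ] 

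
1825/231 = 7  +  208/231 =7.90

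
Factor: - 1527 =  -3^1 *509^1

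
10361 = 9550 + 811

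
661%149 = 65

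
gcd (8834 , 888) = 2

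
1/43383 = 1/43383 = 0.00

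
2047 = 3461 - 1414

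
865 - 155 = 710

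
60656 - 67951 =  - 7295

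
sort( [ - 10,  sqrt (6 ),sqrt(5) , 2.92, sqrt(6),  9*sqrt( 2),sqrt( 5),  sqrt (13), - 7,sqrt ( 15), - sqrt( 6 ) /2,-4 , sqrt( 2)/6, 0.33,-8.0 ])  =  [ - 10,-8.0,-7, - 4, - sqrt( 6) /2,sqrt( 2)/6, 0.33, sqrt(5), sqrt(5),  sqrt (6), sqrt(6), 2.92,sqrt( 13),sqrt( 15 ),9*sqrt( 2) ]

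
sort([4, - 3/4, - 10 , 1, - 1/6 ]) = [ - 10, - 3/4,  -  1/6, 1 , 4 ] 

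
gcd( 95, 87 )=1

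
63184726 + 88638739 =151823465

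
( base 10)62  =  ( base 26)2A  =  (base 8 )76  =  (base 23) 2G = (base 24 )2E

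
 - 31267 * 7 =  - 218869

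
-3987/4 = -997  +  1/4 = - 996.75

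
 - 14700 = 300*( - 49)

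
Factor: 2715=3^1*5^1*181^1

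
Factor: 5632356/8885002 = 2816178/4442501 = 2^1*3^1*7^(  -  1 )*469363^1*634643^( - 1)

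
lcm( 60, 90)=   180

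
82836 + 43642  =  126478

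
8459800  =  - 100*( - 84598)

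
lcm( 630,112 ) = 5040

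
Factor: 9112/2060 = 2^1 * 5^( - 1 )*17^1*67^1  *  103^( - 1 ) = 2278/515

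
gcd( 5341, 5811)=1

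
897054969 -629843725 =267211244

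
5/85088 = 5/85088 =0.00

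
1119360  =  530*2112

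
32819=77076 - 44257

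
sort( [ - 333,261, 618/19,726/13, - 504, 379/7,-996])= [ - 996,  -  504, - 333, 618/19,379/7,726/13, 261]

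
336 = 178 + 158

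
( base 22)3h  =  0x53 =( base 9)102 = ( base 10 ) 83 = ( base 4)1103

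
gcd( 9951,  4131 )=3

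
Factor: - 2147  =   - 19^1 * 113^1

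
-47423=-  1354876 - -1307453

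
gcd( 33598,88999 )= 1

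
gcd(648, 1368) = 72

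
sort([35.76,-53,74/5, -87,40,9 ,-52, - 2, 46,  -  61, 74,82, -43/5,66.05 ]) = [ - 87 , - 61,  -  53, - 52, - 43/5,  -  2,9,74/5, 35.76,40,46, 66.05 , 74 , 82]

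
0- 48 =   -  48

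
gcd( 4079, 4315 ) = 1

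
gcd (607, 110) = 1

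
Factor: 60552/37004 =2^1 * 3^2*11^ (  -  1 )=18/11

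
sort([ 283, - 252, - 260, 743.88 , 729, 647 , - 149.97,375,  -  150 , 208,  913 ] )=[ -260, - 252, - 150, - 149.97,208, 283, 375, 647, 729, 743.88,913]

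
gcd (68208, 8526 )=8526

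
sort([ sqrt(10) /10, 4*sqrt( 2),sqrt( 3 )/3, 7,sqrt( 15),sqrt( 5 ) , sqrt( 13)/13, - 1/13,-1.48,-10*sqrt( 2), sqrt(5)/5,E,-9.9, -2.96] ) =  [-10 * sqrt( 2 ),  -  9.9,-2.96, - 1.48,- 1/13, sqrt(13)/13, sqrt( 10)/10 , sqrt( 5 )/5, sqrt( 3 )/3, sqrt( 5 ), E, sqrt( 15 ), 4*sqrt( 2 ), 7 ] 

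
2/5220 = 1/2610= 0.00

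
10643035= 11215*949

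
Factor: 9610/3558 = 4805/1779 = 3^(-1) *5^1*31^2*593^( - 1)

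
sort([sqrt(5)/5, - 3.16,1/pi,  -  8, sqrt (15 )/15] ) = [ - 8 ,  -  3.16,  sqrt( 15 ) /15, 1/pi, sqrt(5 ) /5 ]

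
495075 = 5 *99015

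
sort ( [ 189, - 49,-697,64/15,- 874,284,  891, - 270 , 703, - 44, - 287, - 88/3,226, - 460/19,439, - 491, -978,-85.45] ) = [-978, - 874,- 697,-491, - 287,- 270, - 85.45 ,- 49,-44,-88/3,-460/19,64/15 , 189,226,284, 439 , 703,891]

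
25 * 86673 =2166825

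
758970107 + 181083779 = 940053886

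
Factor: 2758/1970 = 7/5 = 5^( - 1 )*7^1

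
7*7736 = 54152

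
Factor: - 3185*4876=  - 2^2*5^1*7^2*13^1*23^1*53^1 = - 15530060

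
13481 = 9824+3657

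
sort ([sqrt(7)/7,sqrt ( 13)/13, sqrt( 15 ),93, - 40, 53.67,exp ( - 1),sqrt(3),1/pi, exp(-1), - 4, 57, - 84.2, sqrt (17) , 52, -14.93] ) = [ - 84.2, - 40, - 14.93, -4,sqrt( 13) /13,1/pi, exp( - 1),  exp( - 1),sqrt(7 ) /7 , sqrt( 3 ),sqrt(15),sqrt( 17), 52 , 53.67, 57,93 ]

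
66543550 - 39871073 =26672477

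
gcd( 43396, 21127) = 571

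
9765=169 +9596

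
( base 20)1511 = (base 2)10011100100101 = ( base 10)10021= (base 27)DK4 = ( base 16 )2725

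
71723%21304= 7811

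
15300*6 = 91800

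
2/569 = 2/569 = 0.00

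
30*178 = 5340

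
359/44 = 8 + 7/44 = 8.16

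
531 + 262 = 793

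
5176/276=18 + 52/69  =  18.75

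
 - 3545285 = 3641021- 7186306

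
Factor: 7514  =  2^1*13^1*17^2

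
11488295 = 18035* 637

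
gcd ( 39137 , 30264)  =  1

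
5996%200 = 196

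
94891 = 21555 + 73336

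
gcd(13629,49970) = 1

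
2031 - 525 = 1506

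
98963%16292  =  1211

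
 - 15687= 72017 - 87704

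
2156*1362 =2936472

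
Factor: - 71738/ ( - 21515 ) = 2^1*5^(- 1)*13^ ( - 1 )*331^( - 1)*35869^1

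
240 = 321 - 81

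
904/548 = 1 + 89/137 = 1.65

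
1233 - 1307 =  - 74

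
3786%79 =73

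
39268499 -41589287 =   -  2320788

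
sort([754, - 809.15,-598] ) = [ - 809.15, - 598,  754 ]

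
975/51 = 19 +2/17 = 19.12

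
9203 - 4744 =4459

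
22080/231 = 7360/77 = 95.58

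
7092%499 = 106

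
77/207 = 77/207 = 0.37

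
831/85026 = 277/28342 = 0.01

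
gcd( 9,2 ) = 1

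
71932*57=4100124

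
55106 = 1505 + 53601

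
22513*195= 4390035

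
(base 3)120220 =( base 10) 429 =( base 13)270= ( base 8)655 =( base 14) 229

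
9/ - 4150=- 9/4150 = - 0.00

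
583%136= 39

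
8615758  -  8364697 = 251061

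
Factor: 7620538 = 2^1*3810269^1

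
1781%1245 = 536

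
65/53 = 1 + 12/53= 1.23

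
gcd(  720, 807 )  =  3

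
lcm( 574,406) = 16646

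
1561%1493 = 68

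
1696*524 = 888704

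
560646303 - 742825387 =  - 182179084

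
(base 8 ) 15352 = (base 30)7JK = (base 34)5WM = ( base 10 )6890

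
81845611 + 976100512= 1057946123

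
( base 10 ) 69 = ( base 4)1011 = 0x45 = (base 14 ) 4D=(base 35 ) 1Y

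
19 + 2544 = 2563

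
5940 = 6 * 990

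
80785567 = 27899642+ 52885925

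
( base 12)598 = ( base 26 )164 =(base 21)1ih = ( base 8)1504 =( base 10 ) 836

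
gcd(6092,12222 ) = 2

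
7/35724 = 7/35724 = 0.00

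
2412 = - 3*( - 804)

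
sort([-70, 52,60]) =[ - 70, 52,  60]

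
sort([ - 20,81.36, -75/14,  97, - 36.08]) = [ - 36.08, - 20,- 75/14, 81.36,97]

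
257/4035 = 257/4035 = 0.06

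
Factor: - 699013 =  - 7^1*99859^1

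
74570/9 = 8285 +5/9=8285.56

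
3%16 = 3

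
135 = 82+53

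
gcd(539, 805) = 7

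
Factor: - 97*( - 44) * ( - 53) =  - 226204 = - 2^2*11^1*53^1*97^1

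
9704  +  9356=19060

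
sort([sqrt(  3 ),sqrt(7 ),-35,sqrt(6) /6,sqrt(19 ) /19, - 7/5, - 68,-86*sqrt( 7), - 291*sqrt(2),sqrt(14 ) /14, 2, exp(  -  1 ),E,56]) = [ - 291* sqrt( 2),- 86 * sqrt( 7), - 68,-35,-7/5,sqrt(19)/19,  sqrt(14) /14, exp(-1 ), sqrt( 6)/6,sqrt(3),2, sqrt(7),  E,56]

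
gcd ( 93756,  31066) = 2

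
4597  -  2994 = 1603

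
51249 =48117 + 3132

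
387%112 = 51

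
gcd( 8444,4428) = 4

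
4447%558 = 541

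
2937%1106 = 725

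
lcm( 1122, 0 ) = 0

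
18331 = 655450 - 637119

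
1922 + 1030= 2952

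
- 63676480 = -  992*64190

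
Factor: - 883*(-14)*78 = 2^2*3^1*7^1*13^1*883^1 = 964236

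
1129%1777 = 1129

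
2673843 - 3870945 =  - 1197102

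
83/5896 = 83/5896  =  0.01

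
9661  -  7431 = 2230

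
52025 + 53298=105323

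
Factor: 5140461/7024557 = 311^( - 1 )*677^1*2531^1*7529^( - 1)  =  1713487/2341519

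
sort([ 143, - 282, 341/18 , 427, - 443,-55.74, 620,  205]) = [-443, - 282, - 55.74, 341/18, 143,  205,  427, 620]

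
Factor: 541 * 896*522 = 253032192 = 2^8*3^2 * 7^1*29^1*541^1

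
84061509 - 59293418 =24768091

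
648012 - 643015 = 4997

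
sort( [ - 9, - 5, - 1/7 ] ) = [- 9 ,-5, - 1/7 ] 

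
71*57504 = 4082784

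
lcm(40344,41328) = 1694448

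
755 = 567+188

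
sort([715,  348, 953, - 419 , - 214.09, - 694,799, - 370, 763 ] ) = [  -  694, - 419, - 370, - 214.09,348,715, 763,799,953] 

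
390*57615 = 22469850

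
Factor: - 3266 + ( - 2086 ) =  - 5352  =  - 2^3*3^1*223^1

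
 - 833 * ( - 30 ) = 24990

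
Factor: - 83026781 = -157^1*528833^1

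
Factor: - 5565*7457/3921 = - 13832735/1307 = - 5^1 * 7^1*53^1* 1307^( - 1 )*7457^1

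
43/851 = 43/851=0.05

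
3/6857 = 3/6857 = 0.00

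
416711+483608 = 900319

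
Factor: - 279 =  - 3^2*31^1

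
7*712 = 4984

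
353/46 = 7 + 31/46 =7.67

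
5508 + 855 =6363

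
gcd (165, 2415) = 15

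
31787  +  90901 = 122688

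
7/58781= 7/58781 = 0.00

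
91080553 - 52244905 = 38835648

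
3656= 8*457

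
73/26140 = 73/26140 =0.00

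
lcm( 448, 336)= 1344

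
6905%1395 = 1325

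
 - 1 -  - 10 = 9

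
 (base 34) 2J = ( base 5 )322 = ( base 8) 127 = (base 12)73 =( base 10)87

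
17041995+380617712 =397659707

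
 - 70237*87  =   - 6110619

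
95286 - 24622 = 70664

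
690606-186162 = 504444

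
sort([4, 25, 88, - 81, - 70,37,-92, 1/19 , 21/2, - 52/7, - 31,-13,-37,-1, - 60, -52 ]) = [ - 92, - 81, - 70,-60, - 52, - 37, - 31, - 13, - 52/7, - 1,1/19,4, 21/2, 25, 37,88] 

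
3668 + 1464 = 5132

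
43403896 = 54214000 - 10810104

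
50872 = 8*6359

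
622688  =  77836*8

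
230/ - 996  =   - 1+ 383/498 = - 0.23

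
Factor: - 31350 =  - 2^1  *  3^1*5^2*11^1*19^1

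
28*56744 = 1588832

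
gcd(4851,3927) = 231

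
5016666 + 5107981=10124647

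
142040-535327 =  - 393287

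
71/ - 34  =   - 3 + 31/34 = -2.09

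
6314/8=789 + 1/4 = 789.25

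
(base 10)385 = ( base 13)238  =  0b110000001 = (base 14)1D7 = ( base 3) 112021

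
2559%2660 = 2559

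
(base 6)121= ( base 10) 49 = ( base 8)61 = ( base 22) 25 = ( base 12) 41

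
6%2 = 0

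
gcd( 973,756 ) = 7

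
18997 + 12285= 31282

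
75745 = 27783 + 47962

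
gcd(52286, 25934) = 2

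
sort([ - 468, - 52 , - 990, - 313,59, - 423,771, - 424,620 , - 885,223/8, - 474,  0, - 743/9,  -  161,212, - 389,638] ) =[ - 990,-885, - 474, - 468,-424, - 423 , - 389,- 313, - 161, - 743/9, - 52,0,223/8 , 59,212,620,638, 771] 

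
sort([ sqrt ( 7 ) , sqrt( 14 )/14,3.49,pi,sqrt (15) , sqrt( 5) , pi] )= [sqrt ( 14)/14,sqrt(5),sqrt ( 7),  pi , pi, 3.49, sqrt( 15)]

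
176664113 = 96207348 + 80456765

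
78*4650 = 362700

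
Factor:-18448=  - 2^4*1153^1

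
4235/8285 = 847/1657  =  0.51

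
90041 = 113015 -22974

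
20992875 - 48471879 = -27479004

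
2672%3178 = 2672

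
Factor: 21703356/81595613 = 2^2*3^3*11^ ( - 1) * 17^1 * 61^( - 1 )*277^(  -  1) * 439^(-1)*11821^1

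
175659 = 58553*3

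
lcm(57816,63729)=5608152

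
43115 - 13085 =30030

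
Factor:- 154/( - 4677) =2^1*3^ ( - 1)*7^1*11^1*1559^( - 1)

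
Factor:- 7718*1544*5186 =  - 61799446112= - 2^5*17^1*193^1 * 227^1*2593^1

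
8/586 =4/293 = 0.01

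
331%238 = 93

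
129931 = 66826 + 63105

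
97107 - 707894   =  -610787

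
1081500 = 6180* 175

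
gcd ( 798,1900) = 38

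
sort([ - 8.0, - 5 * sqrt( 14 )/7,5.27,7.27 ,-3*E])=[ - 3*E,-8.0, - 5*sqrt(14)/7, 5.27, 7.27] 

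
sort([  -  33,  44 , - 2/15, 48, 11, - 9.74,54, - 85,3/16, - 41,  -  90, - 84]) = [ - 90, - 85 ,-84, - 41, - 33, - 9.74, - 2/15, 3/16, 11 , 44, 48, 54]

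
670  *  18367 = 12305890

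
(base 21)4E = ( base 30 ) 38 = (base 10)98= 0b1100010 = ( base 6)242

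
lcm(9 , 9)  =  9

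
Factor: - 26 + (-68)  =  -94 =- 2^1*47^1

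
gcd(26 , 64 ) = 2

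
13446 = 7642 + 5804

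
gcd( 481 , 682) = 1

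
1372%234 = 202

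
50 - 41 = 9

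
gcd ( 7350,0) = 7350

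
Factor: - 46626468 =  - 2^2*3^1*7^1*555077^1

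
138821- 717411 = -578590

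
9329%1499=335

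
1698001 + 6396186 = 8094187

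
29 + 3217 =3246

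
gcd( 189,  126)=63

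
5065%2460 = 145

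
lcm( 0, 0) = 0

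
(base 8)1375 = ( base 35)LU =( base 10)765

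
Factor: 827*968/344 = 11^2*43^( - 1)*827^1 = 100067/43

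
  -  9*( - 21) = 189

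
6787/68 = 6787/68 = 99.81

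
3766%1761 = 244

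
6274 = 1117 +5157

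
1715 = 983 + 732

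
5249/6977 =5249/6977 = 0.75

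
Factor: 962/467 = 2^1 * 13^1 * 37^1*467^( - 1 )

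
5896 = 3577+2319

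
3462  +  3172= 6634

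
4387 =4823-436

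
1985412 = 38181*52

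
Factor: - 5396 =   -  2^2*19^1 * 71^1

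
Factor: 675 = 3^3*5^2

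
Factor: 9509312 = 2^6*31^1*4793^1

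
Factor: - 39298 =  - 2^1*7^2* 401^1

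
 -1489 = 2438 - 3927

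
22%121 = 22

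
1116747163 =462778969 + 653968194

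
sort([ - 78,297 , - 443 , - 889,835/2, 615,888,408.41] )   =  [ - 889, - 443,-78,297,408.41,835/2,  615, 888] 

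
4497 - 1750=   2747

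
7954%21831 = 7954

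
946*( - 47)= -44462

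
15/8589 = 5/2863 = 0.00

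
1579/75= 21+ 4/75 = 21.05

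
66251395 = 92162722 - 25911327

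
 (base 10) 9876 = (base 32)9kk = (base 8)23224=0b10011010010100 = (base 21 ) 1186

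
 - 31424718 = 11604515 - 43029233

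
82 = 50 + 32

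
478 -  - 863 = 1341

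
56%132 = 56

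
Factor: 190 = 2^1*5^1 * 19^1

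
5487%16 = 15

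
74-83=-9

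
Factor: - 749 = -7^1 * 107^1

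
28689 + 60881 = 89570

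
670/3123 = 670/3123  =  0.21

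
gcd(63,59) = 1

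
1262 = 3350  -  2088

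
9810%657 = 612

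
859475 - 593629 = 265846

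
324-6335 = - 6011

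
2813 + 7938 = 10751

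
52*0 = 0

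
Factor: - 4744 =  - 2^3*593^1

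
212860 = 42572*5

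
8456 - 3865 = 4591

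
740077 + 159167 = 899244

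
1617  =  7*231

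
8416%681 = 244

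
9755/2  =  9755/2 = 4877.50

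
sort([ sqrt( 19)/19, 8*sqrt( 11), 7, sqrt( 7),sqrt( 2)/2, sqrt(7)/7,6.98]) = [ sqrt ( 19 )/19 , sqrt(7 )/7, sqrt(  2 )/2,sqrt( 7 ),  6.98, 7, 8 * sqrt(11 )]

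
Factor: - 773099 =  - 23^1*33613^1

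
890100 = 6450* 138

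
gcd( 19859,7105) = 7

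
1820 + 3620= 5440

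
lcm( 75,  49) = 3675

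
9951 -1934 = 8017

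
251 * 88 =22088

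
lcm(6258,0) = 0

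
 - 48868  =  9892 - 58760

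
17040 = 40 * 426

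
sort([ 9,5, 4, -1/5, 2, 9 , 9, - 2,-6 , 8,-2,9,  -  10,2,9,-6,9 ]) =[ - 10,-6,-6, - 2,-2,-1/5,2,2, 4,5,8, 9 , 9,9,9, 9,  9 ]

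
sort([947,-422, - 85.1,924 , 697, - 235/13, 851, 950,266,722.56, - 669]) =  [- 669 , - 422, - 85.1, - 235/13,  266,697,722.56,851,924,947,950]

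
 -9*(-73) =657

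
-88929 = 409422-498351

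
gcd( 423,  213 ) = 3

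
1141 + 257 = 1398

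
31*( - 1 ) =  - 31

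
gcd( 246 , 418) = 2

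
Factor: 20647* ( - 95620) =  - 2^2 * 5^1*7^1*11^1*683^1*1877^1 = -1974266140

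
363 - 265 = 98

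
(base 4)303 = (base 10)51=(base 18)2f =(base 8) 63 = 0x33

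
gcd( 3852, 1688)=4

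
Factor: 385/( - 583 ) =-5^1*7^1*53^(-1 ) = -35/53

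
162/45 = 3 + 3/5 = 3.60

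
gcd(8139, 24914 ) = 1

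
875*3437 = 3007375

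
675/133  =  675/133  =  5.08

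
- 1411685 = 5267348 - 6679033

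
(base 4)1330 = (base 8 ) 174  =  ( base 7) 235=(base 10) 124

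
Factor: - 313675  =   - 5^2*12547^1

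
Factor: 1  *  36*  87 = 3132  =  2^2*3^3*29^1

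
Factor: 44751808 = 2^6*673^1 * 1039^1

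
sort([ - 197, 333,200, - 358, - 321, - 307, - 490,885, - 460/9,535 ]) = [ - 490, - 358, - 321, - 307, -197,-460/9, 200, 333, 535 , 885]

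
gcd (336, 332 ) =4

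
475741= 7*67963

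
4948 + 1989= 6937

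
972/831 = 324/277 = 1.17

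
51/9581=51/9581 = 0.01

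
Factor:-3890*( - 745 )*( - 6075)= - 2^1 * 3^5*5^4*149^1 * 389^1  =  -  17605653750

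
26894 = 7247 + 19647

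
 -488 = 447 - 935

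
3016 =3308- 292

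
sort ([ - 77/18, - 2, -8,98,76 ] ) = [ - 8, - 77/18, - 2,76,98]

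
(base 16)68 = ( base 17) 62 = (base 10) 104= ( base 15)6E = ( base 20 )54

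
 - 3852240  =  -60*64204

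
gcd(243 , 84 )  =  3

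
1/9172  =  1/9172 = 0.00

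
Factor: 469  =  7^1*67^1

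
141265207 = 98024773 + 43240434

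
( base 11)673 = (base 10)806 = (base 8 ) 1446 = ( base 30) qq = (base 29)RN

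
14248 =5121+9127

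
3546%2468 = 1078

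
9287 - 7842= 1445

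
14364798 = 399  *36002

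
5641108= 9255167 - 3614059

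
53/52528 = 53/52528 = 0.00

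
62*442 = 27404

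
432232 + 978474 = 1410706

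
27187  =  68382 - 41195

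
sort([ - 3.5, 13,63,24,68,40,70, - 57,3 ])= [ - 57, - 3.5,3 , 13, 24,40, 63,68, 70] 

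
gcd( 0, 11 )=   11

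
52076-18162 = 33914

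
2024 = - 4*( - 506 ) 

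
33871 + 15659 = 49530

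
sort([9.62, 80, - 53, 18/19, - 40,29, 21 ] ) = [-53  , - 40,18/19 , 9.62,  21,29,80 ] 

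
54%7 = 5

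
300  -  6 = 294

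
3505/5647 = 3505/5647 = 0.62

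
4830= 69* 70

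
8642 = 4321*2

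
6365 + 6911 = 13276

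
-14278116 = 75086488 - 89364604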